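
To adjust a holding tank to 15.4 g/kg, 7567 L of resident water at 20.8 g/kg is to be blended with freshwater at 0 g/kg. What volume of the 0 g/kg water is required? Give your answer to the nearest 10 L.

2650 L

Salt balance: 7,567×20.8 + V×0 = (7,567+V)×15.4
157,393.6 + 0V = 116,531.8 + 15.4V
40,861.8 = 15.4V
V = 2,653.36 L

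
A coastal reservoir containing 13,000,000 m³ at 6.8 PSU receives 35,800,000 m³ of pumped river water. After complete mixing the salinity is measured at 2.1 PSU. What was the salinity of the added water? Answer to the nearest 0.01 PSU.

0.39 PSU

Salt balance: 13,000,000×6.8 + 35,800,000×S = 48,800,000×2.1
88,400,000 + 35,800,000·S = 102,480,000
S = (102,480,000 − 88,400,000) / 35,800,000 = 0.3933 PSU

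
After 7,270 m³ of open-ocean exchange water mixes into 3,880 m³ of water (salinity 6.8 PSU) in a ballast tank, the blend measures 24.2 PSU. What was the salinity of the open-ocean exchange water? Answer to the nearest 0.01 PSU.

Salt balance: 3,880×6.8 + 7,270×S = 11,150×24.2
26,384 + 7,270·S = 269,830
S = (269,830 − 26,384) / 7,270 = 33.4864 PSU

33.49 PSU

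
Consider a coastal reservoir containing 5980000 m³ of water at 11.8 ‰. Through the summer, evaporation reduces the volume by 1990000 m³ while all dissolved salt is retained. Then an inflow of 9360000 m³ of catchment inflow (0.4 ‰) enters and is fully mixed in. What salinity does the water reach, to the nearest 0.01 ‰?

5.57 ‰

After evaporation: salt = 5,980,000×11.8 = 70,564,000; volume = 5,980,000 − 1,990,000 = 3,990,000 m³
After mixing: salt = 70,564,000 + 9,360,000×0.4 = 74,308,000; volume = 3,990,000 + 9,360,000 = 13,350,000 m³
S = 74,308,000 / 13,350,000 = 5.5661 ‰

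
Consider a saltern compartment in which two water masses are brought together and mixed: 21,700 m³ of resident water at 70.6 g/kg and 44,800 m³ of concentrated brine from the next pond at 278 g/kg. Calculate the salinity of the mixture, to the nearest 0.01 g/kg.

Salt balance:
salt = 21,700×70.6 + 44,800×278 = 1,532,020 + 12,454,400 = 13,986,420
volume = 21,700 + 44,800 = 66,500 m³
S = 13,986,420 / 66,500 = 210.3221 g/kg

210.32 g/kg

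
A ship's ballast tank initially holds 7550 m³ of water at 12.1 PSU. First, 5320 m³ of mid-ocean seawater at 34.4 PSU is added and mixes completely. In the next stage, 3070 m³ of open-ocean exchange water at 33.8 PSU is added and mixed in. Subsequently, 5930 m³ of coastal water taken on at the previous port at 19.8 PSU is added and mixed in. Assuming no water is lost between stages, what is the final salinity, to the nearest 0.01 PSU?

22.66 PSU

Salt balance:
Initial salt = 7,550×12.1 = 91,355
After stage 1: salt = 91,355 + 5,320×34.4 = 274,363; volume = 12,870 m³; S = 21.318 PSU
After stage 2: salt = 274,363 + 3,070×33.8 = 378,129; volume = 15,940 m³; S = 23.722 PSU
After stage 3: salt = 378,129 + 5,930×19.8 = 495,543; volume = 21,870 m³
S = 495,543 / 21,870 = 22.6586 PSU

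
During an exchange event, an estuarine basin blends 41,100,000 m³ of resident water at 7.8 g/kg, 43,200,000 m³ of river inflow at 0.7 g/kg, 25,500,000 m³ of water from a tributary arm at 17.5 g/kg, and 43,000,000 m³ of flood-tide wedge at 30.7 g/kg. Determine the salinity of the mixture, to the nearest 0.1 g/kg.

Conserving salt mass:
salt = 41,100,000×7.8 + 43,200,000×0.7 + 25,500,000×17.5 + 43,000,000×30.7 = 320,580,000 + 30,240,000 + 446,250,000 + 1,320,100,000 = 2,117,170,000
volume = 41,100,000 + 43,200,000 + 25,500,000 + 43,000,000 = 152,800,000 m³
S = 2,117,170,000 / 152,800,000 = 13.856 g/kg

13.9 g/kg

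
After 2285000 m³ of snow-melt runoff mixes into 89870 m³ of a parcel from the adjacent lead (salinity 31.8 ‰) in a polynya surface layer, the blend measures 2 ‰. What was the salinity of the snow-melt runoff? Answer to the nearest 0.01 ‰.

0.83 ‰

Salt balance: 89,870×31.8 + 2,285,000×S = 2,374,870×2
2,857,866 + 2,285,000·S = 4,749,740
S = (4,749,740 − 2,857,866) / 2,285,000 = 0.828 ‰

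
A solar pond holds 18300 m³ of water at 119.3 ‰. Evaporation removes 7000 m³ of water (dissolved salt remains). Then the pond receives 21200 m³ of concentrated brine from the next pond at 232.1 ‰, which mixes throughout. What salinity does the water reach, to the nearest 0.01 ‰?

218.58 ‰

After evaporation: salt = 18,300×119.3 = 2,183,190; volume = 18,300 − 7,000 = 11,300 m³
After mixing: salt = 2,183,190 + 21,200×232.1 = 7,103,710; volume = 11,300 + 21,200 = 32,500 m³
S = 7,103,710 / 32,500 = 218.5757 ‰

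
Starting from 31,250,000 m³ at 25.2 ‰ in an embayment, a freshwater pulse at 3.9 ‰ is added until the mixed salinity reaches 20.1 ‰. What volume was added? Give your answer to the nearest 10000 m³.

9840000 m³

Salt balance: 31,250,000×25.2 + V×3.9 = (31,250,000+V)×20.1
787,500,000 + 3.9V = 628,125,000 + 20.1V
159,375,000 = 16.2V
V = 9,837,962.96 m³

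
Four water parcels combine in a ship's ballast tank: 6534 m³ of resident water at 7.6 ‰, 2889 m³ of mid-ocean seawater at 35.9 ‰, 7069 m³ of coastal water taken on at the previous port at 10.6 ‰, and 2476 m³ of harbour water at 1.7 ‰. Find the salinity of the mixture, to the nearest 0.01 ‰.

12.26 ‰

Salt balance:
salt = 6,534×7.6 + 2,889×35.9 + 7,069×10.6 + 2,476×1.7 = 49,658.4 + 103,715.1 + 74,931.4 + 4,209.2 = 232,514.1
volume = 6,534 + 2,889 + 7,069 + 2,476 = 18,968 m³
S = 232,514.1 / 18,968 = 12.2582 ‰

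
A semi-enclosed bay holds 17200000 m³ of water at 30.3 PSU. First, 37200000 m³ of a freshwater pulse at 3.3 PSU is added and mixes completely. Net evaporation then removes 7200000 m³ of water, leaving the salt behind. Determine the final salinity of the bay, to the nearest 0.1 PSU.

13.6 PSU

After mixing: salt = 17,200,000×30.3 + 37,200,000×3.3 = 643,920,000; volume = 54,400,000 m³
After evaporation: salt unchanged = 643,920,000; volume = 54,400,000 − 7,200,000 = 47,200,000 m³
S = 643,920,000 / 47,200,000 = 13.6424 PSU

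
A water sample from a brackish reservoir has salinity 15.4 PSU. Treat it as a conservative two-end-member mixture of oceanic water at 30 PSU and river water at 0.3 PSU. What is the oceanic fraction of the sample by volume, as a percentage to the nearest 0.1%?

Let g be the oceanic fraction. Salt balance per unit volume:
g×30 + (1−g)×0.3 = 15.4
g = (15.4 − 0.3) / (30 − 0.3) = 15.1/29.7 = 0.5084

50.8%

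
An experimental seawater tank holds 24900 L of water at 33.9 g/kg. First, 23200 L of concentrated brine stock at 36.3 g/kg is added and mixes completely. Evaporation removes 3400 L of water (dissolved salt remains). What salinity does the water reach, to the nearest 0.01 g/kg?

37.72 g/kg

After mixing: salt = 24,900×33.9 + 23,200×36.3 = 1,686,270; volume = 48,100 L
After evaporation: salt unchanged = 1,686,270; volume = 48,100 − 3,400 = 44,700 L
S = 1,686,270 / 44,700 = 37.7242 g/kg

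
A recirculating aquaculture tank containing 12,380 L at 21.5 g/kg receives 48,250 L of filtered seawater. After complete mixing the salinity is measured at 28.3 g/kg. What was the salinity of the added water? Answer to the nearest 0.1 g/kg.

Salt balance: 12,380×21.5 + 48,250×S = 60,630×28.3
266,170 + 48,250·S = 1,715,829
S = (1,715,829 − 266,170) / 48,250 = 30.0447 g/kg

30.0 g/kg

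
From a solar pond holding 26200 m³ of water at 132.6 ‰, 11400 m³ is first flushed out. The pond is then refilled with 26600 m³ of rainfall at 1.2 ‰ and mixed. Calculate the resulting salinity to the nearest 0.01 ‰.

48.17 ‰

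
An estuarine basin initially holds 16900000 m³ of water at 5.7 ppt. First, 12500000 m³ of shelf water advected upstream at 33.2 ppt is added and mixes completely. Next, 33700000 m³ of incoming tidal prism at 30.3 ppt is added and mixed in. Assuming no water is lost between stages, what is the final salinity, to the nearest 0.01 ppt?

24.29 ppt

Total salt / total volume:
Initial salt = 16,900,000×5.7 = 96,330,000
After stage 1: salt = 96,330,000 + 12,500,000×33.2 = 511,330,000; volume = 29,400,000 m³; S = 17.392 ppt
After stage 2: salt = 511,330,000 + 33,700,000×30.3 = 1,532,440,000; volume = 63,100,000 m³
S = 1,532,440,000 / 63,100,000 = 24.2859 ppt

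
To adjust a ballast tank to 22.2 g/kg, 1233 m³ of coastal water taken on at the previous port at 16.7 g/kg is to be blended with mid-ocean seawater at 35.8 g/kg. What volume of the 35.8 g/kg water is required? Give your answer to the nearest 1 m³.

499 m³

Salt balance: 1,233×16.7 + V×35.8 = (1,233+V)×22.2
20,591.1 + 35.8V = 27,372.6 + 22.2V
6,781.5 = 13.6V
V = 498.64 m³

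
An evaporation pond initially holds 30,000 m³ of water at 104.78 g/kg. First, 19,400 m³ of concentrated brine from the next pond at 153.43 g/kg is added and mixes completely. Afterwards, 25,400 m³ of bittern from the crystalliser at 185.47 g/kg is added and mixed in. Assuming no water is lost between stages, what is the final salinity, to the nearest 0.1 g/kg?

Total salt / total volume:
Initial salt = 30,000×104.78 = 3,143,400
After stage 1: salt = 3,143,400 + 19,400×153.43 = 6,119,942; volume = 49,400 m³; S = 123.885 g/kg
After stage 2: salt = 6,119,942 + 25,400×185.47 = 10,830,880; volume = 74,800 m³
S = 10,830,880 / 74,800 = 144.7979 g/kg

144.8 g/kg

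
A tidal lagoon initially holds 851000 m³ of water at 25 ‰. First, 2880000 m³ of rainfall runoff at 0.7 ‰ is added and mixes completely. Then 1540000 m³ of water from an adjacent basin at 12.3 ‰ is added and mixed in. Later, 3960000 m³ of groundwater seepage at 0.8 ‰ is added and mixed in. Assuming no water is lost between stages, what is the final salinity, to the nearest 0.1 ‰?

Salt balance:
Initial salt = 851,000×25 = 21,275,000
After stage 1: salt = 21,275,000 + 2,880,000×0.7 = 23,291,000; volume = 3,731,000 m³; S = 6.243 ‰
After stage 2: salt = 23,291,000 + 1,540,000×12.3 = 42,233,000; volume = 5,271,000 m³; S = 8.012 ‰
After stage 3: salt = 42,233,000 + 3,960,000×0.8 = 45,401,000; volume = 9,231,000 m³
S = 45,401,000 / 9,231,000 = 4.9183 ‰

4.9 ‰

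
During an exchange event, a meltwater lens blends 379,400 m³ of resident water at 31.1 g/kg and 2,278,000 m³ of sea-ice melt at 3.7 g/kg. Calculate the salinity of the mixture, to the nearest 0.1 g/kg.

Mass of salt is conserved:
salt = 379,400×31.1 + 2,278,000×3.7 = 11,799,340 + 8,428,600 = 20,227,940
volume = 379,400 + 2,278,000 = 2,657,400 m³
S = 20,227,940 / 2,657,400 = 7.612 g/kg

7.6 g/kg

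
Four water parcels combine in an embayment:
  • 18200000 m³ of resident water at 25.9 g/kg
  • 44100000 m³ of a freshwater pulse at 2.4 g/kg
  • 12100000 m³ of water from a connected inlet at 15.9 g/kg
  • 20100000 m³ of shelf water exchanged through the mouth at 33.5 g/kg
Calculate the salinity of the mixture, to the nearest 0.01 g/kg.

15.27 g/kg

Salt balance:
salt = 18,200,000×25.9 + 44,100,000×2.4 + 12,100,000×15.9 + 20,100,000×33.5 = 471,380,000 + 105,840,000 + 192,390,000 + 673,350,000 = 1,442,960,000
volume = 18,200,000 + 44,100,000 + 12,100,000 + 20,100,000 = 94,500,000 m³
S = 1,442,960,000 / 94,500,000 = 15.2694 g/kg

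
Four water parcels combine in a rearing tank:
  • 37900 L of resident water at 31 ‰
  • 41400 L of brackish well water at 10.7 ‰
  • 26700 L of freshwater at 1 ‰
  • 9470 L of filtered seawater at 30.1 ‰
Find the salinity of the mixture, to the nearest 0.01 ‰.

16.71 ‰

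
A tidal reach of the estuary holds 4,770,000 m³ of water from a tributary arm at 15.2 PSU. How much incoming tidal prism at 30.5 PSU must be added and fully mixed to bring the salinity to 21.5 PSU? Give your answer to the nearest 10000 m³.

Salt balance: 4,770,000×15.2 + V×30.5 = (4,770,000+V)×21.5
72,504,000 + 30.5V = 102,555,000 + 21.5V
30,051,000 = 9V
V = 3,339,000 m³

3340000 m³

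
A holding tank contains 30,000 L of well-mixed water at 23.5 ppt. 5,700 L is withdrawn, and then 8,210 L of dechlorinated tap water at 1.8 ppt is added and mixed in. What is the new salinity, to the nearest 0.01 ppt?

Remaining after removal: 24,300 L at 23.5 ppt (salt = 571,050)
After addition: salt = 571,050 + 8,210×1.8 = 585,828; volume = 32,510 L
S = 585,828 / 32,510 = 18.0199 ppt

18.02 ppt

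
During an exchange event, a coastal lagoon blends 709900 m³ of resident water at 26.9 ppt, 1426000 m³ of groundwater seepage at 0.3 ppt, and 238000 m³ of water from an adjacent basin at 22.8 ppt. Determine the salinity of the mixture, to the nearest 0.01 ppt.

Mass of salt is conserved:
salt = 709,900×26.9 + 1,426,000×0.3 + 238,000×22.8 = 19,096,310 + 427,800 + 5,426,400 = 24,950,510
volume = 709,900 + 1,426,000 + 238,000 = 2,373,900 m³
S = 24,950,510 / 2,373,900 = 10.5103 ppt

10.51 ppt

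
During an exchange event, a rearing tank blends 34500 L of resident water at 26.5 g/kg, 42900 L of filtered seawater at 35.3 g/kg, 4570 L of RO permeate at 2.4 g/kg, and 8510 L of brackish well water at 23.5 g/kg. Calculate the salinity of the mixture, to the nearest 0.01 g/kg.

29.17 g/kg

Mass of salt is conserved:
salt = 34,500×26.5 + 42,900×35.3 + 4,570×2.4 + 8,510×23.5 = 914,250 + 1,514,370 + 10,968 + 199,985 = 2,639,573
volume = 34,500 + 42,900 + 4,570 + 8,510 = 90,480 L
S = 2,639,573 / 90,480 = 29.173 g/kg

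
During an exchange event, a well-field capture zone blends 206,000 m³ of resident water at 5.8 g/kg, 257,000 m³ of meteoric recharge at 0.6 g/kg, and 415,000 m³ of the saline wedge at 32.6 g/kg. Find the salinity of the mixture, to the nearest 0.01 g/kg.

16.95 g/kg

Weighted by volume,
salt = 206,000×5.8 + 257,000×0.6 + 415,000×32.6 = 1,194,800 + 154,200 + 13,529,000 = 14,878,000
volume = 206,000 + 257,000 + 415,000 = 878,000 m³
S = 14,878,000 / 878,000 = 16.9453 g/kg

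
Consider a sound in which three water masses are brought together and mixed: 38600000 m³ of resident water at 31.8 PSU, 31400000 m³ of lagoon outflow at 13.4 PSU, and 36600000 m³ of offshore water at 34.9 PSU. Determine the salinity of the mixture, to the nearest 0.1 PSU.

Conserving salt mass:
salt = 38,600,000×31.8 + 31,400,000×13.4 + 36,600,000×34.9 = 1,227,480,000 + 420,760,000 + 1,277,340,000 = 2,925,580,000
volume = 38,600,000 + 31,400,000 + 36,600,000 = 106,600,000 m³
S = 2,925,580,000 / 106,600,000 = 27.444 PSU

27.4 PSU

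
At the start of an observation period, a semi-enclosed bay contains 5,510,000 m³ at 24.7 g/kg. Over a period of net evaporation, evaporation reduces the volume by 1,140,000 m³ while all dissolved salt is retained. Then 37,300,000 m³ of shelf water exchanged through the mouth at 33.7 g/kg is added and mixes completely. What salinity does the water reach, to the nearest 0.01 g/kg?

After evaporation: salt = 5,510,000×24.7 = 136,097,000; volume = 5,510,000 − 1,140,000 = 4,370,000 m³
After mixing: salt = 136,097,000 + 37,300,000×33.7 = 1,393,107,000; volume = 4,370,000 + 37,300,000 = 41,670,000 m³
S = 1,393,107,000 / 41,670,000 = 33.4319 g/kg

33.43 g/kg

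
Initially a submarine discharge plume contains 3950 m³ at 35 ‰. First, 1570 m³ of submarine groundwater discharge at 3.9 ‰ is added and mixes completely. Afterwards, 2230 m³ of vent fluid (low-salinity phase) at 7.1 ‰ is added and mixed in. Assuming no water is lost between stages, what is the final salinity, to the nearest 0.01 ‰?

20.67 ‰

Mass of salt is conserved:
Initial salt = 3,950×35 = 138,250
After stage 1: salt = 138,250 + 1,570×3.9 = 144,373; volume = 5,520 m³; S = 26.155 ‰
After stage 2: salt = 144,373 + 2,230×7.1 = 160,206; volume = 7,750 m³
S = 160,206 / 7,750 = 20.6717 ‰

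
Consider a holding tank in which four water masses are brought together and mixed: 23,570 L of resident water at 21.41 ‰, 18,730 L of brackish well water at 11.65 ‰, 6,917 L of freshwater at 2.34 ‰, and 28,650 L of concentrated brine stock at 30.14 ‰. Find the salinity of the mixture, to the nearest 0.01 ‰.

20.58 ‰

Salt balance:
salt = 23,570×21.41 + 18,730×11.65 + 6,917×2.34 + 28,650×30.14 = 504,633.7 + 218,204.5 + 16,185.78 + 863,511 = 1,602,534.98
volume = 23,570 + 18,730 + 6,917 + 28,650 = 77,867 L
S = 1,602,534.98 / 77,867 = 20.5804 ‰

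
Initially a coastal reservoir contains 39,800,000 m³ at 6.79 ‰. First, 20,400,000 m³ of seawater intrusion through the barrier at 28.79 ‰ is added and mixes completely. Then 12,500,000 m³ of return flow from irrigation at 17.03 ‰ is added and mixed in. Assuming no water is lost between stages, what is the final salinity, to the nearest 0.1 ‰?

Mass of salt is conserved:
Initial salt = 39,800,000×6.79 = 270,242,000
After stage 1: salt = 270,242,000 + 20,400,000×28.79 = 857,558,000; volume = 60,200,000 m³; S = 14.245 ‰
After stage 2: salt = 857,558,000 + 12,500,000×17.03 = 1,070,433,000; volume = 72,700,000 m³
S = 1,070,433,000 / 72,700,000 = 14.724 ‰

14.7 ‰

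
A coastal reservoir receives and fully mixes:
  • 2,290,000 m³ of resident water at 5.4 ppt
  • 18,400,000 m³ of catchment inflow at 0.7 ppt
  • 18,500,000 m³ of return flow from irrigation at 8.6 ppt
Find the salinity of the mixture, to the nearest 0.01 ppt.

4.70 ppt

Mass of salt is conserved:
salt = 2,290,000×5.4 + 18,400,000×0.7 + 18,500,000×8.6 = 12,366,000 + 12,880,000 + 159,100,000 = 184,346,000
volume = 2,290,000 + 18,400,000 + 18,500,000 = 39,190,000 m³
S = 184,346,000 / 39,190,000 = 4.7039 ppt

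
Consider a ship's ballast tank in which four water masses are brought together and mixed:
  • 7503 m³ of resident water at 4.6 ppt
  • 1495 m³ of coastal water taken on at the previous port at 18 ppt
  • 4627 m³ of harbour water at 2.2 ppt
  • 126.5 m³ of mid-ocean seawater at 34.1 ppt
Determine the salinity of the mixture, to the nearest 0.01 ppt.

5.52 ppt

By conservation of dissolved salt,
salt = 7,503×4.6 + 1,495×18 + 4,627×2.2 + 126.5×34.1 = 34,513.8 + 26,910 + 10,179.4 + 4,313.65 = 75,916.85
volume = 7,503 + 1,495 + 4,627 + 126.5 = 13,751.5 m³
S = 75,916.85 / 13,751.5 = 5.5206 ppt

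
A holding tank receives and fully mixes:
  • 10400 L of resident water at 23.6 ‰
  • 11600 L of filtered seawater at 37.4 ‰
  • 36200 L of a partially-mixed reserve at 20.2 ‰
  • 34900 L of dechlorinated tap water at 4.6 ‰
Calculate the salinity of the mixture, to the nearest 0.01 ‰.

By conservation of dissolved salt,
salt = 10,400×23.6 + 11,600×37.4 + 36,200×20.2 + 34,900×4.6 = 245,440 + 433,840 + 731,240 + 160,540 = 1,571,060
volume = 10,400 + 11,600 + 36,200 + 34,900 = 93,100 L
S = 1,571,060 / 93,100 = 16.875 ‰

16.87 ‰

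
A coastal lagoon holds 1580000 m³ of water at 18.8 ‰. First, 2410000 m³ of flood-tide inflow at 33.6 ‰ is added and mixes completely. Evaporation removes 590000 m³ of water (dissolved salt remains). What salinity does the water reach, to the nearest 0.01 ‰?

After mixing: salt = 1,580,000×18.8 + 2,410,000×33.6 = 110,680,000; volume = 3,990,000 m³
After evaporation: salt unchanged = 110,680,000; volume = 3,990,000 − 590,000 = 3,400,000 m³
S = 110,680,000 / 3,400,000 = 32.5529 ‰

32.55 ‰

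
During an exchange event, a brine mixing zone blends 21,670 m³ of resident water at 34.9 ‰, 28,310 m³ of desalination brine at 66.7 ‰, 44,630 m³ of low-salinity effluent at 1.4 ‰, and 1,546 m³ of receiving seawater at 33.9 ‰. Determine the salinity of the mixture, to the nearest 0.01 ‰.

By conservation of dissolved salt,
salt = 21,670×34.9 + 28,310×66.7 + 44,630×1.4 + 1,546×33.9 = 756,283 + 1,888,277 + 62,482 + 52,409.4 = 2,759,451.4
volume = 21,670 + 28,310 + 44,630 + 1,546 = 96,156 m³
S = 2,759,451.4 / 96,156 = 28.6977 ‰

28.70 ‰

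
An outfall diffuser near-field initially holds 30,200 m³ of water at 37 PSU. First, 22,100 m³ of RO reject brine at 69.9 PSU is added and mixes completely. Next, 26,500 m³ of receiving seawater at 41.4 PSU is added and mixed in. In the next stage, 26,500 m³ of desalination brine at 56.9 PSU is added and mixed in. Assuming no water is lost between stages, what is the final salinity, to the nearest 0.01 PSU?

50.02 PSU

Mass of salt is conserved:
Initial salt = 30,200×37 = 1,117,400
After stage 1: salt = 1,117,400 + 22,100×69.9 = 2,662,190; volume = 52,300 m³; S = 50.902 PSU
After stage 2: salt = 2,662,190 + 26,500×41.4 = 3,759,290; volume = 78,800 m³; S = 47.707 PSU
After stage 3: salt = 3,759,290 + 26,500×56.9 = 5,267,140; volume = 105,300 m³
S = 5,267,140 / 105,300 = 50.0203 PSU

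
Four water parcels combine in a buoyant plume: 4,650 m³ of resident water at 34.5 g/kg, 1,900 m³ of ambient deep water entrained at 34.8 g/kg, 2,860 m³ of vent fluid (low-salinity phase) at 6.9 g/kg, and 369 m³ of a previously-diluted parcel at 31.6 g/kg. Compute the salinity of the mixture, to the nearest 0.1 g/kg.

Conserving salt mass:
salt = 4,650×34.5 + 1,900×34.8 + 2,860×6.9 + 369×31.6 = 160,425 + 66,120 + 19,734 + 11,660.4 = 257,939.4
volume = 4,650 + 1,900 + 2,860 + 369 = 9,779 m³
S = 257,939.4 / 9,779 = 26.377 g/kg

26.4 g/kg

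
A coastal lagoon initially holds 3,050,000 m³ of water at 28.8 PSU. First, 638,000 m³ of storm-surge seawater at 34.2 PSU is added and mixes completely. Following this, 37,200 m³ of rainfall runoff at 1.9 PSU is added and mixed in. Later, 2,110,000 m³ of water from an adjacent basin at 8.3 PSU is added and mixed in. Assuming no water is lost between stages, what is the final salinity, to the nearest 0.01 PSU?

21.81 PSU

Salt balance:
Initial salt = 3,050,000×28.8 = 87,840,000
After stage 1: salt = 87,840,000 + 638,000×34.2 = 109,659,600; volume = 3,688,000 m³; S = 29.734 PSU
After stage 2: salt = 109,659,600 + 37,200×1.9 = 109,730,280; volume = 3,725,200 m³; S = 29.456 PSU
After stage 3: salt = 109,730,280 + 2,110,000×8.3 = 127,243,280; volume = 5,835,200 m³
S = 127,243,280 / 5,835,200 = 21.8062 PSU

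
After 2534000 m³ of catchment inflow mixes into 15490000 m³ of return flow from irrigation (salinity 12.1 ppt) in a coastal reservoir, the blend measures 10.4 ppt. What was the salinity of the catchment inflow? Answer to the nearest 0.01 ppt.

0.01 ppt

Salt balance: 15,490,000×12.1 + 2,534,000×S = 18,024,000×10.4
187,429,000 + 2,534,000·S = 187,449,600
S = (187,449,600 − 187,429,000) / 2,534,000 = 0.0081 ppt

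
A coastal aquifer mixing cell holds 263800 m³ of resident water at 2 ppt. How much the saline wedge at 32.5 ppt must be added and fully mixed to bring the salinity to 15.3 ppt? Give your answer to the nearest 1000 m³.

204000 m³

Salt balance: 263,800×2 + V×32.5 = (263,800+V)×15.3
527,600 + 32.5V = 4,036,140 + 15.3V
3,508,540 = 17.2V
V = 203,984.88 m³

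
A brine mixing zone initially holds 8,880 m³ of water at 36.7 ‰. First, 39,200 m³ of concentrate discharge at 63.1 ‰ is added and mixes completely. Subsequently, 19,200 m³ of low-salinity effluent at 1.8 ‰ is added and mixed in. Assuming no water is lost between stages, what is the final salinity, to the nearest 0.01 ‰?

42.12 ‰

Total salt / total volume:
Initial salt = 8,880×36.7 = 325,896
After stage 1: salt = 325,896 + 39,200×63.1 = 2,799,416; volume = 48,080 m³; S = 58.224 ‰
After stage 2: salt = 2,799,416 + 19,200×1.8 = 2,833,976; volume = 67,280 m³
S = 2,833,976 / 67,280 = 42.1221 ‰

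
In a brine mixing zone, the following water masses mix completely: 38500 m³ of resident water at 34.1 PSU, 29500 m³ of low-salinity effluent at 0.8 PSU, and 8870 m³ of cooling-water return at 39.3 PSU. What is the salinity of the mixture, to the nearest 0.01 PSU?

21.92 PSU

Salt balance:
salt = 38,500×34.1 + 29,500×0.8 + 8,870×39.3 = 1,312,850 + 23,600 + 348,591 = 1,685,041
volume = 38,500 + 29,500 + 8,870 = 76,870 m³
S = 1,685,041 / 76,870 = 21.9207 PSU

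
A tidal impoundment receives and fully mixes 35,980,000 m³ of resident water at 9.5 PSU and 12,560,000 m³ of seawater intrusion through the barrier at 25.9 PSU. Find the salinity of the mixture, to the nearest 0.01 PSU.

Salt balance:
salt = 35,980,000×9.5 + 12,560,000×25.9 = 341,810,000 + 325,304,000 = 667,114,000
volume = 35,980,000 + 12,560,000 = 48,540,000 m³
S = 667,114,000 / 48,540,000 = 13.7436 PSU

13.74 PSU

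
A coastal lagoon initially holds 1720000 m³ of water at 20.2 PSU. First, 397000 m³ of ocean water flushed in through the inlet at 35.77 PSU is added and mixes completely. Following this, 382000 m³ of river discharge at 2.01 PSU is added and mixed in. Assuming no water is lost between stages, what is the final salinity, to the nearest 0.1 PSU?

Salt balance:
Initial salt = 1,720,000×20.2 = 34,744,000
After stage 1: salt = 34,744,000 + 397,000×35.77 = 48,944,690; volume = 2,117,000 m³; S = 23.12 PSU
After stage 2: salt = 48,944,690 + 382,000×2.01 = 49,712,510; volume = 2,499,000 m³
S = 49,712,510 / 2,499,000 = 19.893 PSU

19.9 PSU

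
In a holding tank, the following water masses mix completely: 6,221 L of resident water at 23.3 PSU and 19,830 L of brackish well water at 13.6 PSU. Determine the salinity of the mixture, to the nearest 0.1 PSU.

15.9 PSU

Salt balance:
salt = 6,221×23.3 + 19,830×13.6 = 144,949.3 + 269,688 = 414,637.3
volume = 6,221 + 19,830 = 26,051 L
S = 414,637.3 / 26,051 = 15.916 PSU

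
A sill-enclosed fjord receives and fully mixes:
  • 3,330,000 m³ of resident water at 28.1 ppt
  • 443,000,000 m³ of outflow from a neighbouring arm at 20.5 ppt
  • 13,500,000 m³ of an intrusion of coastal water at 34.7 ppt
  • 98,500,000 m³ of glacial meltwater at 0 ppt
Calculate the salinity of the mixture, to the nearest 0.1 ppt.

By conservation of dissolved salt,
salt = 3,330,000×28.1 + 443,000,000×20.5 + 13,500,000×34.7 + 98,500,000×0 = 93,573,000 + 9,081,500,000 + 468,450,000 + 0 = 9,643,523,000
volume = 3,330,000 + 443,000,000 + 13,500,000 + 98,500,000 = 558,330,000 m³
S = 9,643,523,000 / 558,330,000 = 17.272 ppt

17.3 ppt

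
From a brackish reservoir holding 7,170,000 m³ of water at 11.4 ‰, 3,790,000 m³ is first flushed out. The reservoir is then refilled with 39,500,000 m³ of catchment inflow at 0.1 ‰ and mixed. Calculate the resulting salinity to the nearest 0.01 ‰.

Remaining after removal: 3,380,000 m³ at 11.4 ‰ (salt = 38,532,000)
After addition: salt = 38,532,000 + 39,500,000×0.1 = 42,482,000; volume = 42,880,000 m³
S = 42,482,000 / 42,880,000 = 0.9907 ‰

0.99 ‰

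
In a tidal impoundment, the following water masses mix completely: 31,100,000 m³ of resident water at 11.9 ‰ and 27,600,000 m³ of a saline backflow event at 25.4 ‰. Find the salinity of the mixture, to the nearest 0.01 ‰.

18.25 ‰

Salt balance:
salt = 31,100,000×11.9 + 27,600,000×25.4 = 370,090,000 + 701,040,000 = 1,071,130,000
volume = 31,100,000 + 27,600,000 = 58,700,000 m³
S = 1,071,130,000 / 58,700,000 = 18.2475 ‰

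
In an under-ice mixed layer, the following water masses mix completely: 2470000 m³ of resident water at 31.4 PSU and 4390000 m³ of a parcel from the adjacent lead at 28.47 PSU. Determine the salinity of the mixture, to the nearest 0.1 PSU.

29.5 PSU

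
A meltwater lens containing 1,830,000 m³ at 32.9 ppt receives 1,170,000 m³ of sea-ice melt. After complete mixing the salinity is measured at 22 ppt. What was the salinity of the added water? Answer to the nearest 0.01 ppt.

Salt balance: 1,830,000×32.9 + 1,170,000×S = 3,000,000×22
60,207,000 + 1,170,000·S = 66,000,000
S = (66,000,000 − 60,207,000) / 1,170,000 = 4.9513 ppt

4.95 ppt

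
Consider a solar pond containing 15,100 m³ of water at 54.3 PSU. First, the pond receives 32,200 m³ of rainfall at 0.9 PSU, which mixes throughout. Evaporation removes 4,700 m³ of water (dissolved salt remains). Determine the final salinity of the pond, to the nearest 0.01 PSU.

After mixing: salt = 15,100×54.3 + 32,200×0.9 = 848,910; volume = 47,300 m³
After evaporation: salt unchanged = 848,910; volume = 47,300 − 4,700 = 42,600 m³
S = 848,910 / 42,600 = 19.9275 PSU

19.93 PSU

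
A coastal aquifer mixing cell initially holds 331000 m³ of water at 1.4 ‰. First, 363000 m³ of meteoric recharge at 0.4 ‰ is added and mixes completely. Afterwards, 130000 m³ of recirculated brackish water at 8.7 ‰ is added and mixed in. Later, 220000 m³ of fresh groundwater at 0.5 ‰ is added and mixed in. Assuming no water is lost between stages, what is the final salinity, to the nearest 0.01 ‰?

1.77 ‰

Total salt / total volume:
Initial salt = 331,000×1.4 = 463,400
After stage 1: salt = 463,400 + 363,000×0.4 = 608,600; volume = 694,000 m³; S = 0.877 ‰
After stage 2: salt = 608,600 + 130,000×8.7 = 1,739,600; volume = 824,000 m³; S = 2.111 ‰
After stage 3: salt = 1,739,600 + 220,000×0.5 = 1,849,600; volume = 1,044,000 m³
S = 1,849,600 / 1,044,000 = 1.7716 ‰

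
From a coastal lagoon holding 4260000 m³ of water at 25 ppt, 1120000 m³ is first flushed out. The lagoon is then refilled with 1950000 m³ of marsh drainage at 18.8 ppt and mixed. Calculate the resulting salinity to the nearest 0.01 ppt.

22.62 ppt

Remaining after removal: 3,140,000 m³ at 25 ppt (salt = 78,500,000)
After addition: salt = 78,500,000 + 1,950,000×18.8 = 115,160,000; volume = 5,090,000 m³
S = 115,160,000 / 5,090,000 = 22.6248 ppt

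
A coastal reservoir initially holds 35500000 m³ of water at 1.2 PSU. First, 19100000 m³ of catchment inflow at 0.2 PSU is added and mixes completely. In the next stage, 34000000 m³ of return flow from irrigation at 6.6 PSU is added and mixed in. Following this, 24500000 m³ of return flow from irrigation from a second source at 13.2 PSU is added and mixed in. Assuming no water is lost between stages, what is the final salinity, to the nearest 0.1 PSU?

5.3 PSU

Salt balance:
Initial salt = 35,500,000×1.2 = 42,600,000
After stage 1: salt = 42,600,000 + 19,100,000×0.2 = 46,420,000; volume = 54,600,000 m³; S = 0.85 PSU
After stage 2: salt = 46,420,000 + 34,000,000×6.6 = 270,820,000; volume = 88,600,000 m³; S = 3.057 PSU
After stage 3: salt = 270,820,000 + 24,500,000×13.2 = 594,220,000; volume = 113,100,000 m³
S = 594,220,000 / 113,100,000 = 5.2539 PSU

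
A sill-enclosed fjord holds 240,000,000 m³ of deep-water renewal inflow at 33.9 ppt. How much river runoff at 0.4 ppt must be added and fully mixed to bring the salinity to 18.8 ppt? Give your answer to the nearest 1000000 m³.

Salt balance: 240,000,000×33.9 + V×0.4 = (240,000,000+V)×18.8
8,136,000,000 + 0.4V = 4,512,000,000 + 18.8V
3,624,000,000 = 18.4V
V = 196,956,521.74 m³

197000000 m³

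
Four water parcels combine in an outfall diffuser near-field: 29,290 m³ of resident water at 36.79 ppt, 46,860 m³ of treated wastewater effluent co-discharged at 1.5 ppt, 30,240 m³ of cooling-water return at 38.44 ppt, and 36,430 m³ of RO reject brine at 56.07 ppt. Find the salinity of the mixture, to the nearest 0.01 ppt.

30.48 ppt

Weighted by volume,
salt = 29,290×36.79 + 46,860×1.5 + 30,240×38.44 + 36,430×56.07 = 1,077,579.1 + 70,290 + 1,162,425.6 + 2,042,630.1 = 4,352,924.8
volume = 29,290 + 46,860 + 30,240 + 36,430 = 142,820 m³
S = 4,352,924.8 / 142,820 = 30.4784 ppt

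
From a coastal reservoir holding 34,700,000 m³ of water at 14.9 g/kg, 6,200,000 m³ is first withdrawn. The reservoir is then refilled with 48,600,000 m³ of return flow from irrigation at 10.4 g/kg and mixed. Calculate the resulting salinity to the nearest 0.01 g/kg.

12.06 g/kg

Remaining after removal: 28,500,000 m³ at 14.9 g/kg (salt = 424,650,000)
After addition: salt = 424,650,000 + 48,600,000×10.4 = 930,090,000; volume = 77,100,000 m³
S = 930,090,000 / 77,100,000 = 12.0634 g/kg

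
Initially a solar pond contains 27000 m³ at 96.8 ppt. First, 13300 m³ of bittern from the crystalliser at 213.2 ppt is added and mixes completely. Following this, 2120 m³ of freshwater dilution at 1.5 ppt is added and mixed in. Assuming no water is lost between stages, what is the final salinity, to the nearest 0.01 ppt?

Conserving salt mass:
Initial salt = 27,000×96.8 = 2,613,600
After stage 1: salt = 2,613,600 + 13,300×213.2 = 5,449,160; volume = 40,300 m³; S = 135.215 ppt
After stage 2: salt = 5,449,160 + 2,120×1.5 = 5,452,340; volume = 42,420 m³
S = 5,452,340 / 42,420 = 128.5323 ppt

128.53 ppt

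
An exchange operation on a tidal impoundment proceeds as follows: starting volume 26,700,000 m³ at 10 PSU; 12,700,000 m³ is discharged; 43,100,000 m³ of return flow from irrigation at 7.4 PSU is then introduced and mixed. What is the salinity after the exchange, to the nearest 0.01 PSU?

8.04 PSU

Remaining after removal: 14,000,000 m³ at 10 PSU (salt = 140,000,000)
After addition: salt = 140,000,000 + 43,100,000×7.4 = 458,940,000; volume = 57,100,000 m³
S = 458,940,000 / 57,100,000 = 8.0375 PSU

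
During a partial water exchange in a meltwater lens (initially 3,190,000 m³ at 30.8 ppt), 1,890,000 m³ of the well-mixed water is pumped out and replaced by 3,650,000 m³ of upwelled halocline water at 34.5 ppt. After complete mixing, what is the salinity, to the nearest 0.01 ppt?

Remaining after removal: 1,300,000 m³ at 30.8 ppt (salt = 40,040,000)
After addition: salt = 40,040,000 + 3,650,000×34.5 = 165,965,000; volume = 4,950,000 m³
S = 165,965,000 / 4,950,000 = 33.5283 ppt

33.53 ppt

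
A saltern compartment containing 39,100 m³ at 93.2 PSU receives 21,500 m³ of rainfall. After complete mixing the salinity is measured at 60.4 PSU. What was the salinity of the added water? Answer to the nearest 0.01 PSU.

Salt balance: 39,100×93.2 + 21,500×S = 60,600×60.4
3,644,120 + 21,500·S = 3,660,240
S = (3,660,240 − 3,644,120) / 21,500 = 0.7498 PSU

0.75 PSU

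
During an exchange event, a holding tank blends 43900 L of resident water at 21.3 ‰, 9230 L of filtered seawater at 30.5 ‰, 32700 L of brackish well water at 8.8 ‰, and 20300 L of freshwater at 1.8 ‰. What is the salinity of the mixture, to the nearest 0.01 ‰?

14.52 ‰

Salt balance:
salt = 43,900×21.3 + 9,230×30.5 + 32,700×8.8 + 20,300×1.8 = 935,070 + 281,515 + 287,760 + 36,540 = 1,540,885
volume = 43,900 + 9,230 + 32,700 + 20,300 = 106,130 L
S = 1,540,885 / 106,130 = 14.5188 ‰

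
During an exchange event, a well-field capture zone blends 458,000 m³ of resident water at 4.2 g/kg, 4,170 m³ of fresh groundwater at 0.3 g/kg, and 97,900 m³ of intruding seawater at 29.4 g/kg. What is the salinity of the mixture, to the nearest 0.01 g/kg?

8.58 g/kg

Mass of salt is conserved:
salt = 458,000×4.2 + 4,170×0.3 + 97,900×29.4 = 1,923,600 + 1,251 + 2,878,260 = 4,803,111
volume = 458,000 + 4,170 + 97,900 = 560,070 m³
S = 4,803,111 / 560,070 = 8.5759 g/kg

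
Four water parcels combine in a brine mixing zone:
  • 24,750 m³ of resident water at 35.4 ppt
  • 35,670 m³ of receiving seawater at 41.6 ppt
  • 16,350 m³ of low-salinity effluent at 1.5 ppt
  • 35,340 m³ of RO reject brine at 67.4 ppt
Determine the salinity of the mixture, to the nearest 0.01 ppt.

Mass of salt is conserved:
salt = 24,750×35.4 + 35,670×41.6 + 16,350×1.5 + 35,340×67.4 = 876,150 + 1,483,872 + 24,525 + 2,381,916 = 4,766,463
volume = 24,750 + 35,670 + 16,350 + 35,340 = 112,110 m³
S = 4,766,463 / 112,110 = 42.5159 ppt

42.52 ppt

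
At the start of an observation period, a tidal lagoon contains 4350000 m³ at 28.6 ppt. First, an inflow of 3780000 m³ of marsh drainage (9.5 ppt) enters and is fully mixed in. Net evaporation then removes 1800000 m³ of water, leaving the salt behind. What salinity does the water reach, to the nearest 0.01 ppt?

25.33 ppt

After mixing: salt = 4,350,000×28.6 + 3,780,000×9.5 = 160,320,000; volume = 8,130,000 m³
After evaporation: salt unchanged = 160,320,000; volume = 8,130,000 − 1,800,000 = 6,330,000 m³
S = 160,320,000 / 6,330,000 = 25.327 ppt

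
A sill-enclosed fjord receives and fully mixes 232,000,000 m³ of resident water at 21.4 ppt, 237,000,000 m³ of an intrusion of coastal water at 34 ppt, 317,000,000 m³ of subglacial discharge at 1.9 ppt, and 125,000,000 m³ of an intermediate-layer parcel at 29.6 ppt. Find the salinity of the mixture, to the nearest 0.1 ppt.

19.0 ppt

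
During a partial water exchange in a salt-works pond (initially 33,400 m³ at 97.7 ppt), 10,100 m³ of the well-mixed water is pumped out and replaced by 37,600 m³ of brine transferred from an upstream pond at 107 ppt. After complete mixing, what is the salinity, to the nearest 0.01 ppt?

103.44 ppt

Remaining after removal: 23,300 m³ at 97.7 ppt (salt = 2,276,410)
After addition: salt = 2,276,410 + 37,600×107 = 6,299,610; volume = 60,900 m³
S = 6,299,610 / 60,900 = 103.4419 ppt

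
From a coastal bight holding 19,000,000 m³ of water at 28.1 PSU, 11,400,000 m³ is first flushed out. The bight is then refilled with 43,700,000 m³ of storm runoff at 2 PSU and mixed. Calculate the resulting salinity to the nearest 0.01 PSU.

5.87 PSU

Remaining after removal: 7,600,000 m³ at 28.1 PSU (salt = 213,560,000)
After addition: salt = 213,560,000 + 43,700,000×2 = 300,960,000; volume = 51,300,000 m³
S = 300,960,000 / 51,300,000 = 5.8667 PSU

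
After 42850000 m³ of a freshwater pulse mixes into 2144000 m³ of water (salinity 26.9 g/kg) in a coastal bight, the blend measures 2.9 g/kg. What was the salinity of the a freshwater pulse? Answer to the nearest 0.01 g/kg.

Salt balance: 2,144,000×26.9 + 42,850,000×S = 44,994,000×2.9
57,673,600 + 42,850,000·S = 130,482,600
S = (130,482,600 − 57,673,600) / 42,850,000 = 1.6992 g/kg

1.70 g/kg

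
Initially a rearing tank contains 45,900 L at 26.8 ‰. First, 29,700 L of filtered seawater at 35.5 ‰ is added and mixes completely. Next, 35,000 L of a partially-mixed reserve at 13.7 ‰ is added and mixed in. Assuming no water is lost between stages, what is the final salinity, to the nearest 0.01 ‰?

24.99 ‰

Mass of salt is conserved:
Initial salt = 45,900×26.8 = 1,230,120
After stage 1: salt = 1,230,120 + 29,700×35.5 = 2,284,470; volume = 75,600 L; S = 30.218 ‰
After stage 2: salt = 2,284,470 + 35,000×13.7 = 2,763,970; volume = 110,600 L
S = 2,763,970 / 110,600 = 24.9907 ‰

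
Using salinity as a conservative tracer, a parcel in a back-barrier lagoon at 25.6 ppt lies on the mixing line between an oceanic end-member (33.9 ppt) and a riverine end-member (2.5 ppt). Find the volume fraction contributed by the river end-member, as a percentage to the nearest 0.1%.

26.4%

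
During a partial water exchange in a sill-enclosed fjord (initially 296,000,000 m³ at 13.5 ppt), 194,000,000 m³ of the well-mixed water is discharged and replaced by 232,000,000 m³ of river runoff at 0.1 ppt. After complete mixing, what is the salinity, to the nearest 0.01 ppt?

4.19 ppt

Remaining after removal: 102,000,000 m³ at 13.5 ppt (salt = 1,377,000,000)
After addition: salt = 1,377,000,000 + 232,000,000×0.1 = 1,400,200,000; volume = 334,000,000 m³
S = 1,400,200,000 / 334,000,000 = 4.1922 ppt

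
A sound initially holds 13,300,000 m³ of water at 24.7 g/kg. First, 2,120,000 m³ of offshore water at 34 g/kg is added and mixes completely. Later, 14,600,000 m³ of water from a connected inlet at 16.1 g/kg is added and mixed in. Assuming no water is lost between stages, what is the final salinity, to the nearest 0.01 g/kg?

Conserving salt mass:
Initial salt = 13,300,000×24.7 = 328,510,000
After stage 1: salt = 328,510,000 + 2,120,000×34 = 400,590,000; volume = 15,420,000 m³; S = 25.979 g/kg
After stage 2: salt = 400,590,000 + 14,600,000×16.1 = 635,650,000; volume = 30,020,000 m³
S = 635,650,000 / 30,020,000 = 21.1742 g/kg

21.17 g/kg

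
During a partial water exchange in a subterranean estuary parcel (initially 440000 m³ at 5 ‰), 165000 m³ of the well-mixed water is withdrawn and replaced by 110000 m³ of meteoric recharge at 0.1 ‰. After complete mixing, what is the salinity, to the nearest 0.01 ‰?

Remaining after removal: 275,000 m³ at 5 ‰ (salt = 1,375,000)
After addition: salt = 1,375,000 + 110,000×0.1 = 1,386,000; volume = 385,000 m³
S = 1,386,000 / 385,000 = 3.6 ‰

3.60 ‰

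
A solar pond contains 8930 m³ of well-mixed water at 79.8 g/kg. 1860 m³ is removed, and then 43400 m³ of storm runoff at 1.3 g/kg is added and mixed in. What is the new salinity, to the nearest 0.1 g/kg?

Remaining after removal: 7,070 m³ at 79.8 g/kg (salt = 564,186)
After addition: salt = 564,186 + 43,400×1.3 = 620,606; volume = 50,470 m³
S = 620,606 / 50,470 = 12.2965 g/kg

12.3 g/kg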